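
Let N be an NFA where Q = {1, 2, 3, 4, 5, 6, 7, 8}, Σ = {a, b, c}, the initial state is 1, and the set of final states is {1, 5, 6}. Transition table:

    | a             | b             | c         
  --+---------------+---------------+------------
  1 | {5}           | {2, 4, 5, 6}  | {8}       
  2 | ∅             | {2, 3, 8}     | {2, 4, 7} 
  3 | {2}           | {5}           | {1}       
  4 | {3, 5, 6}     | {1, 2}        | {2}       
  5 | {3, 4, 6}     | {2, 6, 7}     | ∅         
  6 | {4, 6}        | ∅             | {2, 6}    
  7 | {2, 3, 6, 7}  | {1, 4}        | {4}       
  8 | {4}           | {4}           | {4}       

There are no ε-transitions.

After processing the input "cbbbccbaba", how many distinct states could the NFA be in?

Start in {1}.
Read 'c': {1} → {8}.
Read 'b': {8} → {4}.
Read 'b': {4} → {1, 2}.
Read 'b': {1, 2} → {2, 3, 4, 5, 6, 8}.
Read 'c': {2, 3, 4, 5, 6, 8} → {1, 2, 4, 6, 7}.
Read 'c': {1, 2, 4, 6, 7} → {2, 4, 6, 7, 8}.
Read 'b': {2, 4, 6, 7, 8} → {1, 2, 3, 4, 8}.
Read 'a': {1, 2, 3, 4, 8} → {2, 3, 4, 5, 6}.
Read 'b': {2, 3, 4, 5, 6} → {1, 2, 3, 5, 6, 7, 8}.
Read 'a': {1, 2, 3, 5, 6, 7, 8} → {2, 3, 4, 5, 6, 7}.
That set has 6 states.

6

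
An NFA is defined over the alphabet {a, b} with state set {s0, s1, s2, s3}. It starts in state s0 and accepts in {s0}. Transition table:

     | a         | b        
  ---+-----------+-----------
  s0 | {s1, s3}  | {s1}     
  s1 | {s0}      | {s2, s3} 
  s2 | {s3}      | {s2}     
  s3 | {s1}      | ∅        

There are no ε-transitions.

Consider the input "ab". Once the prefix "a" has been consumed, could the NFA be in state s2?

Start in {s0}.
Read 'a': s0→{s1, s3}; now {s1, s3}.
State s2 is not in {s1, s3}.

No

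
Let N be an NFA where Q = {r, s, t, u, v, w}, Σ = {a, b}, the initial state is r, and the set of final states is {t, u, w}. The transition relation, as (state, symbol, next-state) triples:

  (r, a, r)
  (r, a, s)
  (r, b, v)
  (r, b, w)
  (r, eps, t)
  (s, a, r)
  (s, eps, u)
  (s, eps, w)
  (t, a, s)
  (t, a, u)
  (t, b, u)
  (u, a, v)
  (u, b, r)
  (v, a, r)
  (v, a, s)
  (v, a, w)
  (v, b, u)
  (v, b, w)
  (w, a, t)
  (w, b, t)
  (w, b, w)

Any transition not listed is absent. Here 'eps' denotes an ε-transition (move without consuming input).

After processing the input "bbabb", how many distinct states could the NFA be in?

5

Start: ε-closure({r}) = {r, t}.
Read 'b': {r, t} → {u, v, w}.
Read 'b': {u, v, w} → {r, t, u, w}.
Read 'a': {r, t, u, w} → {r, s, t, u, v, w}.
Read 'b': {r, s, t, u, v, w} → {r, t, u, v, w}.
Read 'b': {r, t, u, v, w} → {r, t, u, v, w}.
That set has 5 states.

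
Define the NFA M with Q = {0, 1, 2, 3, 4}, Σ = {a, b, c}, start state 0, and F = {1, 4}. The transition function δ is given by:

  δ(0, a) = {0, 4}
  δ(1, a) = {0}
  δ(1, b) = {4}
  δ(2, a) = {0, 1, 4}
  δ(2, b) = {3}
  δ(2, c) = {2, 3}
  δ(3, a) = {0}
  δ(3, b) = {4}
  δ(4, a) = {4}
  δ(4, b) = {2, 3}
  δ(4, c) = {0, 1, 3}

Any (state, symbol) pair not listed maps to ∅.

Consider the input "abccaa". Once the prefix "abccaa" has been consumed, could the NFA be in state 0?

Start in {0}.
Read 'a': {0} → {0, 4}.
Read 'b': {0, 4} → {2, 3}.
Read 'c': {2, 3} → {2, 3}.
Read 'c': {2, 3} → {2, 3}.
Read 'a': {2, 3} → {0, 1, 4}.
Read 'a': {0, 1, 4} → {0, 4}.
State 0 is in {0, 4}.

Yes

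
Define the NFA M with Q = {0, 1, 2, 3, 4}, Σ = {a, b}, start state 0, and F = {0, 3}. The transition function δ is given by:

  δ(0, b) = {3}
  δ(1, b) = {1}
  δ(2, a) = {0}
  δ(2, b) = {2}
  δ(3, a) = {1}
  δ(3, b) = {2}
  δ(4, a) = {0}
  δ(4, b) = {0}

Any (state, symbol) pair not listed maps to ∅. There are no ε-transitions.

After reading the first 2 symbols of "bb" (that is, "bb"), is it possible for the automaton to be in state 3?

Start in {0}.
Read 'b': {0} → {3}.
Read 'b': {3} → {2}.
State 3 is not in {2}.

No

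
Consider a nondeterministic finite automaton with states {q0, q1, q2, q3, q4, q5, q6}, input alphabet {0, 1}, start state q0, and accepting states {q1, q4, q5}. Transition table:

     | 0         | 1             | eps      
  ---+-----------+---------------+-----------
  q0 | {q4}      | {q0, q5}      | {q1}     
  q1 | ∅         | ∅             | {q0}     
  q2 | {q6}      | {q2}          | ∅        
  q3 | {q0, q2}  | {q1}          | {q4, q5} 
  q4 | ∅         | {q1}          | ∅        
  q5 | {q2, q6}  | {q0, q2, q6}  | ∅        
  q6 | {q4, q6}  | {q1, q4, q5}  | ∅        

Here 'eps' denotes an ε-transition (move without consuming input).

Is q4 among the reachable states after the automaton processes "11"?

No

Start: ε-closure({q0}) = {q0, q1}.
Read '1': {q0, q1} → {q0, q1, q5}.
Read '1': {q0, q1, q5} → {q0, q1, q2, q5, q6}.
State q4 is not in {q0, q1, q2, q5, q6}.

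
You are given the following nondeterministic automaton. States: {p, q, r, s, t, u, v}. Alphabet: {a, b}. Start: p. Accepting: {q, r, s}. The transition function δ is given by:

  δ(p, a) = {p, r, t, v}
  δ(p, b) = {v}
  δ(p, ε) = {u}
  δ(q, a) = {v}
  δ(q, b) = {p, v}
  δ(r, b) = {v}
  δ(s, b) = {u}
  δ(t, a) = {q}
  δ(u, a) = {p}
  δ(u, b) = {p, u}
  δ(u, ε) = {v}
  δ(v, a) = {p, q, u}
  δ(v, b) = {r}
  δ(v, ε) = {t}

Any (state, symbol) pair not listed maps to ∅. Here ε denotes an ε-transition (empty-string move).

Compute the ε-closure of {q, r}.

Begin with {q, r}.
No ε-moves leave this set, so the closure equals the set itself.

{q, r}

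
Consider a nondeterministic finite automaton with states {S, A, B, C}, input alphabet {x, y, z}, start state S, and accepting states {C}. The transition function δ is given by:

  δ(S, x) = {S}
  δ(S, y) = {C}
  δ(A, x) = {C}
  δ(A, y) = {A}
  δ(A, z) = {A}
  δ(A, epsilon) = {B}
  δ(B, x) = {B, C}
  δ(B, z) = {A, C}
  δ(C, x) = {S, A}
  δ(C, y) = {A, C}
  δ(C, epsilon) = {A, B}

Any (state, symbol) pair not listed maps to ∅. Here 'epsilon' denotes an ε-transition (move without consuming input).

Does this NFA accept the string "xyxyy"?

Yes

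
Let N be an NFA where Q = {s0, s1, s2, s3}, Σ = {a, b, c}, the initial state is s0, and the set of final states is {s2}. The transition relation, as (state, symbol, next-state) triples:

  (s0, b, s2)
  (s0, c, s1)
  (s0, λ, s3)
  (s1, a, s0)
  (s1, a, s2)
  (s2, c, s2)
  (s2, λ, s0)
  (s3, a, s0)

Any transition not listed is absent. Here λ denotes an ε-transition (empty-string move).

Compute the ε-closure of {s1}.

{s1}

Begin with {s1}.
No ε-moves leave this set, so the closure equals the set itself.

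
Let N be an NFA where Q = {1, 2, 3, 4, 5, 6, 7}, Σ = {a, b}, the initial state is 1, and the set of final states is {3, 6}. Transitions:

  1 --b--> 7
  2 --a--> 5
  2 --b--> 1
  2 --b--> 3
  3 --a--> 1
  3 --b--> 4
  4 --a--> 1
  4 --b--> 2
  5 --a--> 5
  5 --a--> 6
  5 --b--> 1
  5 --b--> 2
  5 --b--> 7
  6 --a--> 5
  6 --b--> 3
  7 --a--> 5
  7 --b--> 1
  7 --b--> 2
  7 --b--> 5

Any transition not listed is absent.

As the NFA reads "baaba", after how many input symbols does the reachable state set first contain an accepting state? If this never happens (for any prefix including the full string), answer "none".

Start in {1}.
Read 'b': 1→{7}; now {7}.
Read 'a': 7→{5}; now {5}.
Read 'a': 5→{5, 6}; now {5, 6}.
None of the earlier sets intersect F, but {5, 6} does.

3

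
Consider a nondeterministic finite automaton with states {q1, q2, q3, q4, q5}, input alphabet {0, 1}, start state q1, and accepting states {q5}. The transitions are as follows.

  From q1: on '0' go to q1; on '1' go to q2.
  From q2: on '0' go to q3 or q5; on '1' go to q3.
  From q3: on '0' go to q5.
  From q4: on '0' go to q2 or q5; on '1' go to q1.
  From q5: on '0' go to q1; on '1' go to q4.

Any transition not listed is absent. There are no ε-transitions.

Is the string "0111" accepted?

Start in {q1}.
Read '0': {q1} → {q1}.
Read '1': {q1} → {q2}.
Read '1': {q2} → {q3}.
Read '1': {q3} → ∅.
The final set ∅ contains no accepting state.

No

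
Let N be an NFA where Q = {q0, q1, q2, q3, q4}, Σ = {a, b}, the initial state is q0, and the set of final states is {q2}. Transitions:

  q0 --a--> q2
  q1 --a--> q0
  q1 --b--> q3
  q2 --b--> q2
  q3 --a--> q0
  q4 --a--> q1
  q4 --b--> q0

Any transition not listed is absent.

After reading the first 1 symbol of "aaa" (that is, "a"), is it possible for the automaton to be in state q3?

No

Start in {q0}.
Read 'a': {q0} → {q2}.
State q3 is not in {q2}.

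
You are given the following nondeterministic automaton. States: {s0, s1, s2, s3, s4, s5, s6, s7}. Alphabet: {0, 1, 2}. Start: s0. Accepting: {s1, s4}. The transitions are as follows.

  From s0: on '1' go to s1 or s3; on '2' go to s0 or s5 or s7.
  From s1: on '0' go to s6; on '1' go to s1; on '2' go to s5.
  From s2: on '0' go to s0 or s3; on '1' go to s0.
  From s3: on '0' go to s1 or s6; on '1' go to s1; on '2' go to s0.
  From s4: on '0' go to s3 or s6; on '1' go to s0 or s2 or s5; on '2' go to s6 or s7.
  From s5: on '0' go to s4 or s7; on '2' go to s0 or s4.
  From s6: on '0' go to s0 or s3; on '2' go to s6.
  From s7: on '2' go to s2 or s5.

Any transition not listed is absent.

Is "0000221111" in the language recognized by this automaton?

No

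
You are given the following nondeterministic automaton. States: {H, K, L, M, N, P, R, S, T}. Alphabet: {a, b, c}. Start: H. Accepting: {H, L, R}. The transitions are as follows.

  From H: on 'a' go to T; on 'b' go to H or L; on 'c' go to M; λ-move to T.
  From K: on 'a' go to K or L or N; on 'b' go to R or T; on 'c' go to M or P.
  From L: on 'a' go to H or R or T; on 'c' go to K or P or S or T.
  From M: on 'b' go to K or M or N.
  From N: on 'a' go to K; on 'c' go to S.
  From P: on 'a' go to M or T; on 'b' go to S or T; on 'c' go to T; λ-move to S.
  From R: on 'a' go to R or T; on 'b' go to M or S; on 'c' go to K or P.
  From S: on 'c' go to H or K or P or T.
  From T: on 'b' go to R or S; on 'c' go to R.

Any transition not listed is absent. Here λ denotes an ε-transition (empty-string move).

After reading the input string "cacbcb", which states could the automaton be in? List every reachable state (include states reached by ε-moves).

{H, L, M, R, S, T}

Start: ε-closure({H}) = {H, T}.
Read 'c': H→{M}, T→{R}; now {M, R}.
Read 'a': M→∅, R→{R, T}; now {R, T}.
Read 'c': R→{K, P}, T→{R}; union {K, P, R}; ε-closure = {K, P, R, S}.
Read 'b': K→{R, T}, P→{S, T}, R→{M, S}, S→∅; now {M, R, S, T}.
Read 'c': M→∅, R→{K, P}, S→{H, K, P, T}, T→{R}; union {H, K, P, R, T}; ε-closure = {H, K, P, R, S, T}.
Read 'b': H→{H, L}, K→{R, T}, P→{S, T}, R→{M, S}, S→∅, T→{R, S}; now {H, L, M, R, S, T}.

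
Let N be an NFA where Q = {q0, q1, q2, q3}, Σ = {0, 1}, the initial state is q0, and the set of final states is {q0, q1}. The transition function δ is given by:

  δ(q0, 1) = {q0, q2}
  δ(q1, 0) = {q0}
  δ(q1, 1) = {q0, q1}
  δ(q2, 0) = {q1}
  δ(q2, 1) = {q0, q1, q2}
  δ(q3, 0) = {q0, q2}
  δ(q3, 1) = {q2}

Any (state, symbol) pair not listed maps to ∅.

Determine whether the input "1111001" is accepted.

Start in {q0}.
Read '1': q0→{q0, q2}; now {q0, q2}.
Read '1': q0→{q0, q2}, q2→{q0, q1, q2}; now {q0, q1, q2}.
Read '1': q0→{q0, q2}, q1→{q0, q1}, q2→{q0, q1, q2}; now {q0, q1, q2}.
Read '1': q0→{q0, q2}, q1→{q0, q1}, q2→{q0, q1, q2}; now {q0, q1, q2}.
Read '0': q0→∅, q1→{q0}, q2→{q1}; now {q0, q1}.
Read '0': q0→∅, q1→{q0}; now {q0}.
Read '1': q0→{q0, q2}; now {q0, q2}.
The final set {q0, q2} contains the accepting state q0.

Yes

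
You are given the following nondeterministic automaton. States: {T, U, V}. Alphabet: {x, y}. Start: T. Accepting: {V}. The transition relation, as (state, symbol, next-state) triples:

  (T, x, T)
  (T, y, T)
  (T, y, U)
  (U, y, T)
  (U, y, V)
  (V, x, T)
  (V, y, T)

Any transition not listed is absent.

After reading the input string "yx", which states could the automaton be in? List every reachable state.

{T}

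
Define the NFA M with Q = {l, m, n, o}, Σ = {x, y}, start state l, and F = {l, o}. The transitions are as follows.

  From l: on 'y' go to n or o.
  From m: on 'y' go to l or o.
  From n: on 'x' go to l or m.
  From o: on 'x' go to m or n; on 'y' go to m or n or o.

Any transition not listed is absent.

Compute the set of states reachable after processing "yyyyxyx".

{l, m, n}

Start in {l}.
Read 'y': {l} → {n, o}.
Read 'y': {n, o} → {m, n, o}.
Read 'y': {m, n, o} → {l, m, n, o}.
Read 'y': {l, m, n, o} → {l, m, n, o}.
Read 'x': {l, m, n, o} → {l, m, n}.
Read 'y': {l, m, n} → {l, n, o}.
Read 'x': {l, n, o} → {l, m, n}.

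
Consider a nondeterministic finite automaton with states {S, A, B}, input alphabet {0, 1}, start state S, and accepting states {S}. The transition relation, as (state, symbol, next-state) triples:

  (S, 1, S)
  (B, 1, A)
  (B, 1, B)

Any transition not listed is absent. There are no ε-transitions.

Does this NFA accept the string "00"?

Start in {S}.
Read '0': {S} → ∅.
The set is empty and remains empty for the remaining 1 symbol.
The final set ∅ contains no accepting state.

No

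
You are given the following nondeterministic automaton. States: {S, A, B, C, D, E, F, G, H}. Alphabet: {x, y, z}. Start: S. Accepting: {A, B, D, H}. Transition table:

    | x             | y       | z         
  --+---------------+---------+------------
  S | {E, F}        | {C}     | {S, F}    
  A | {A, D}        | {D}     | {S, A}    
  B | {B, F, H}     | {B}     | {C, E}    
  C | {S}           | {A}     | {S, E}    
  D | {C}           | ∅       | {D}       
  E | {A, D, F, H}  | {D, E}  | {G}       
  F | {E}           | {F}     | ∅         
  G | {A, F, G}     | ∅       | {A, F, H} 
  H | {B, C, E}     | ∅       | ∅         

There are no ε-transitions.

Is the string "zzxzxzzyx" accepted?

Start in {S}.
Read 'z': S→{S, F}; now {S, F}.
Read 'z': S→{S, F}, F→∅; now {S, F}.
Read 'x': S→{E, F}, F→{E}; now {E, F}.
Read 'z': E→{G}, F→∅; now {G}.
Read 'x': G→{A, F, G}; now {A, F, G}.
Read 'z': A→{S, A}, F→∅, G→{A, F, H}; now {S, A, F, H}.
Read 'z': S→{S, F}, A→{S, A}, F→∅, H→∅; now {S, A, F}.
Read 'y': S→{C}, A→{D}, F→{F}; now {C, D, F}.
Read 'x': C→{S}, D→{C}, F→{E}; now {S, C, E}.
The final set {S, C, E} contains no accepting state.

No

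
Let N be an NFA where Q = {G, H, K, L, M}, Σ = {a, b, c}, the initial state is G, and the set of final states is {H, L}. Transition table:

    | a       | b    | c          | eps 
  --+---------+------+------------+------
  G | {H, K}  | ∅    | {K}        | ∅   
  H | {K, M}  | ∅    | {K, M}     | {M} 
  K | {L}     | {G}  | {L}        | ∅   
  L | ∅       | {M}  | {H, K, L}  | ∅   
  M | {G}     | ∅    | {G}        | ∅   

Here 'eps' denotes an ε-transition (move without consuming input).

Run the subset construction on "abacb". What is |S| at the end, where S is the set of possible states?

Start in {G}.
Read 'a': {G} → {H, K, M}.
Read 'b': {H, K, M} → {G}.
Read 'a': {G} → {H, K, M}.
Read 'c': {H, K, M} → {G, K, L, M}.
Read 'b': {G, K, L, M} → {G, M}.
That set has 2 states.

2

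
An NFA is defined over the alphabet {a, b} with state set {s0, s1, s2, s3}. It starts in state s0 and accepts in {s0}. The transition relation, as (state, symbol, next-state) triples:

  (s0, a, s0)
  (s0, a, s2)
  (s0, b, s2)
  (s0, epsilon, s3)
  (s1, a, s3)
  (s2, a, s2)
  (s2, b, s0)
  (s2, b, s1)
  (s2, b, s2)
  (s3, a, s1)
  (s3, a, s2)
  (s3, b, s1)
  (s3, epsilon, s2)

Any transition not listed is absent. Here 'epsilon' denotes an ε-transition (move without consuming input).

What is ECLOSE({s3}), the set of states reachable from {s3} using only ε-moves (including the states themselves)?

{s2, s3}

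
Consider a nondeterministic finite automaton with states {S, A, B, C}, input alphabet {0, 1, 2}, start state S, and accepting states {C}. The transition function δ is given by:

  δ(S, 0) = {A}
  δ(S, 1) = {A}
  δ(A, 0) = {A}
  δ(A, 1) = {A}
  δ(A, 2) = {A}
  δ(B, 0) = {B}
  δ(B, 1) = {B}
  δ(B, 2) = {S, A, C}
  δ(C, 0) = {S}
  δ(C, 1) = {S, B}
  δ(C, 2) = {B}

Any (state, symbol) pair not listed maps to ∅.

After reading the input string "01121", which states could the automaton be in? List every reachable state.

Start in {S}.
Read '0': S→{A}; now {A}.
Read '1': A→{A}; now {A}.
Read '1': A→{A}; now {A}.
Read '2': A→{A}; now {A}.
Read '1': A→{A}; now {A}.

{A}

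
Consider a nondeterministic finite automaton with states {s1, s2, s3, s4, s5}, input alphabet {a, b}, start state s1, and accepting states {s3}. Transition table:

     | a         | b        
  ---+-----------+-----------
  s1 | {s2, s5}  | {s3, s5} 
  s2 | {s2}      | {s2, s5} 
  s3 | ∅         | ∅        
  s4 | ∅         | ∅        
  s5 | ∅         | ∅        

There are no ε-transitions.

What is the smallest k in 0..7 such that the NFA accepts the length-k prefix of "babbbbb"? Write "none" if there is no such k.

Start in {s1}.
Read 'b': s1→{s3, s5}; now {s3, s5}.
None of the earlier sets intersect F, but {s3, s5} does.

1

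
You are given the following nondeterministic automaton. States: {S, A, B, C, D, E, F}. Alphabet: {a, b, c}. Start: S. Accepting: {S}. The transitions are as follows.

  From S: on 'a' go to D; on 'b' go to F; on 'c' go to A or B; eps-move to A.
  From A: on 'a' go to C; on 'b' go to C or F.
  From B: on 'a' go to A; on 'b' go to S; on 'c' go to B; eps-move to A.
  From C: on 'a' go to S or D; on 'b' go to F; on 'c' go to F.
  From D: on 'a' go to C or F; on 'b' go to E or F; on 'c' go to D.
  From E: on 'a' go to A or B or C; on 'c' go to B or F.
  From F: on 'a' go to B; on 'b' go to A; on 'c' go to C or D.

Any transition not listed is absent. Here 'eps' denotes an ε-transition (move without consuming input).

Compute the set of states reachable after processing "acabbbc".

{C, D, F}

Start: ε-closure({S}) = {S, A}.
Read 'a': {S, A} → {C, D}.
Read 'c': {C, D} → {D, F}.
Read 'a': {D, F} → {A, B, C, F}.
Read 'b': {A, B, C, F} → {S, A, C, F}.
Read 'b': {S, A, C, F} → {A, C, F}.
Read 'b': {A, C, F} → {A, C, F}.
Read 'c': {A, C, F} → {C, D, F}.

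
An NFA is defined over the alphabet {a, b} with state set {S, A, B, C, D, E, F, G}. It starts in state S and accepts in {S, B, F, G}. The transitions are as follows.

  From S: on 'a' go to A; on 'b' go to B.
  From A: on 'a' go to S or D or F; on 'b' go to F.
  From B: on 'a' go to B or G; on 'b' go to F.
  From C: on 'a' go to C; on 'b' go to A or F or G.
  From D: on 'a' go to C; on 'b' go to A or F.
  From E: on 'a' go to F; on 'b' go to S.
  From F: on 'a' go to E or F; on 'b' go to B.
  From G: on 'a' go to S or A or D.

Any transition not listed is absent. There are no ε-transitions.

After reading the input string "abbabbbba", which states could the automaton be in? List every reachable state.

{B, G}

Start in {S}.
Read 'a': {S} → {A}.
Read 'b': {A} → {F}.
Read 'b': {F} → {B}.
Read 'a': {B} → {B, G}.
Read 'b': {B, G} → {F}.
Read 'b': {F} → {B}.
Read 'b': {B} → {F}.
Read 'b': {F} → {B}.
Read 'a': {B} → {B, G}.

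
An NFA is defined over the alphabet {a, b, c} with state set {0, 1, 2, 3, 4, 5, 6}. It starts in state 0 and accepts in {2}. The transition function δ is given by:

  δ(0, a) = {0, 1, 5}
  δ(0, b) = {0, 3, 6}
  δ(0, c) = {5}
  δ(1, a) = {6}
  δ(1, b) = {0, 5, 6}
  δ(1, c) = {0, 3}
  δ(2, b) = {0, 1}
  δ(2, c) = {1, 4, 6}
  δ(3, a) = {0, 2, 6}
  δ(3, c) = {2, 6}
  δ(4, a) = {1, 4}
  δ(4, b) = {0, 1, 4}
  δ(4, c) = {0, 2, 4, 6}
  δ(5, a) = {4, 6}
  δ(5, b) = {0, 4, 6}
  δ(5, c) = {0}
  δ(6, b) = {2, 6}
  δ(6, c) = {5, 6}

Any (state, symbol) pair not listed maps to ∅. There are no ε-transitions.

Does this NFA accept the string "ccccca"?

No

Start in {0}.
Read 'c': 0→{5}; now {5}.
Read 'c': 5→{0}; now {0}.
Read 'c': 0→{5}; now {5}.
Read 'c': 5→{0}; now {0}.
Read 'c': 0→{5}; now {5}.
Read 'a': 5→{4, 6}; now {4, 6}.
The final set {4, 6} contains no accepting state.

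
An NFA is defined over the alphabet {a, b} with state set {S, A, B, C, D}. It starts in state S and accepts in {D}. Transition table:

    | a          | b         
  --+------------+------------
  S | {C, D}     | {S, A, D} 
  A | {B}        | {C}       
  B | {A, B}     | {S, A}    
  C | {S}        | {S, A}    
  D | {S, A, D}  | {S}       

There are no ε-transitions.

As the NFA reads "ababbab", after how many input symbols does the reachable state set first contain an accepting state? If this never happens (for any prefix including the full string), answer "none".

Start in {S}.
Read 'a': S→{C, D}; now {C, D}.
None of the earlier sets intersect F, but {C, D} does.

1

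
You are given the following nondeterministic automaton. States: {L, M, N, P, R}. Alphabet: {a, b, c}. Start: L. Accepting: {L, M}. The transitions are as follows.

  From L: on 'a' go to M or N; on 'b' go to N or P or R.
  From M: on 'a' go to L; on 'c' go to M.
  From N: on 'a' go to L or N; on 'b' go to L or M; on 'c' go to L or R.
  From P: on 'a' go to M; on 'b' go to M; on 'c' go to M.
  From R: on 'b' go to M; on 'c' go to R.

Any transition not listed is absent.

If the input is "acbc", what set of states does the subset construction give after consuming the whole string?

{L, M, R}

Start in {L}.
Read 'a': L→{M, N}; now {M, N}.
Read 'c': M→{M}, N→{L, R}; now {L, M, R}.
Read 'b': L→{N, P, R}, M→∅, R→{M}; now {M, N, P, R}.
Read 'c': M→{M}, N→{L, R}, P→{M}, R→{R}; now {L, M, R}.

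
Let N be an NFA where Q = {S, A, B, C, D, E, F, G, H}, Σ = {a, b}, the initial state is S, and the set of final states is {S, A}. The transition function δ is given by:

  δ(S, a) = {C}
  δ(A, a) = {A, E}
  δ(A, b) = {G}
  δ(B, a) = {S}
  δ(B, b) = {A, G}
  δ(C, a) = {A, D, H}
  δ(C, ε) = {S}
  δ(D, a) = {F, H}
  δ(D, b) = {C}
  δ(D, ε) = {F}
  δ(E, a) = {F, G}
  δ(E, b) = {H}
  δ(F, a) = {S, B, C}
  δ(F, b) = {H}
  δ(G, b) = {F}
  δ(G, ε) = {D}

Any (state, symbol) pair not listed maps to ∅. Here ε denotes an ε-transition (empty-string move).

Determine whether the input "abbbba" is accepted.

Start in {S}.
Read 'a': {S} → {S, C}.
Read 'b': {S, C} → ∅.
The set is empty and remains empty for the remaining 4 symbols.
The final set ∅ contains no accepting state.

No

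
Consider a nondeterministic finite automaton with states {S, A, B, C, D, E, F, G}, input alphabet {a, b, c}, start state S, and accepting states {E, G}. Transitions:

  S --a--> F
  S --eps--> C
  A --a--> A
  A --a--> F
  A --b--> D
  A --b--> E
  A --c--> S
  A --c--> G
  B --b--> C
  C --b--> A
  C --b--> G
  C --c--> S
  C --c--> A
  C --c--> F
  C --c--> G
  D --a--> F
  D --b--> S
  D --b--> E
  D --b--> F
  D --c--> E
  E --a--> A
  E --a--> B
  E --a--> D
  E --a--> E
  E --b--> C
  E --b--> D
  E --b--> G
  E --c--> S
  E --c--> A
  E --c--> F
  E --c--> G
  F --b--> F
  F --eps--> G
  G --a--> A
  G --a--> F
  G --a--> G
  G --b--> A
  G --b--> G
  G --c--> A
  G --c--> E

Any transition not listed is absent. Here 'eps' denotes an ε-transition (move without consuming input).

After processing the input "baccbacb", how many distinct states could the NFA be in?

6

Start: ε-closure({S}) = {S, C}.
Read 'b': S→∅, C→{A, G}; now {A, G}.
Read 'a': A→{A, F}, G→{A, F, G}; now {A, F, G}.
Read 'c': A→{S, G}, F→∅, G→{A, E}; union {S, A, E, G}; ε-closure = {S, A, C, E, G}.
Read 'c': S→∅, A→{S, G}, C→{S, A, F, G}, E→{S, A, F, G}, G→{A, E}; union {S, A, E, F, G}; ε-closure = {S, A, C, E, F, G}.
Read 'b': S→∅, A→{D, E}, C→{A, G}, E→{C, D, G}, F→{F}, G→{A, G}; now {A, C, D, E, F, G}.
Read 'a': A→{A, F}, C→∅, D→{F}, E→{A, B, D, E}, F→∅, G→{A, F, G}; now {A, B, D, E, F, G}.
Read 'c': A→{S, G}, B→∅, D→{E}, E→{S, A, F, G}, F→∅, G→{A, E}; union {S, A, E, F, G}; ε-closure = {S, A, C, E, F, G}.
Read 'b': S→∅, A→{D, E}, C→{A, G}, E→{C, D, G}, F→{F}, G→{A, G}; now {A, C, D, E, F, G}.
That set has 6 states.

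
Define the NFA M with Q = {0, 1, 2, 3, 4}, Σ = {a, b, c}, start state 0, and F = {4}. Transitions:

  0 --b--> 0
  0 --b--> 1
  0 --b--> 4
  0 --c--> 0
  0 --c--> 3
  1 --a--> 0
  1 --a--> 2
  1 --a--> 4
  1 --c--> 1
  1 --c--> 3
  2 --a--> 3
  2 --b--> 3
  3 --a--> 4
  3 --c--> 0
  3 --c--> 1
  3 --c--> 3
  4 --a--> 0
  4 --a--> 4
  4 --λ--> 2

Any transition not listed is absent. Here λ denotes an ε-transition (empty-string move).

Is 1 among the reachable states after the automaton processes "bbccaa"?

No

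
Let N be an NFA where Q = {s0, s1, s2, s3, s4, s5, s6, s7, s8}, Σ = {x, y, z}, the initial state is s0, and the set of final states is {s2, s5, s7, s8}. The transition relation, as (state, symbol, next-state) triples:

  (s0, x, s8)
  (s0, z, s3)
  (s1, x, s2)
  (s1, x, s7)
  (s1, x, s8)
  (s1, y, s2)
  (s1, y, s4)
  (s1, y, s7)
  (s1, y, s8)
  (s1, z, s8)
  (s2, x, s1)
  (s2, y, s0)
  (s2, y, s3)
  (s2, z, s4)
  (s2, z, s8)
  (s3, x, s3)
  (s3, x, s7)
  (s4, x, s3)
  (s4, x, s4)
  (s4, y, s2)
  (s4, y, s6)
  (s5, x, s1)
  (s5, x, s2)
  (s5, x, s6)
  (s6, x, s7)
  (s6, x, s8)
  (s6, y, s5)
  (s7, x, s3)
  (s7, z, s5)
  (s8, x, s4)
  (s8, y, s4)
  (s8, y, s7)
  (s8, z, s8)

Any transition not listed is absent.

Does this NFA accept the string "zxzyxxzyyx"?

No

Start in {s0}.
Read 'z': s0→{s3}; now {s3}.
Read 'x': s3→{s3, s7}; now {s3, s7}.
Read 'z': s3→∅, s7→{s5}; now {s5}.
Read 'y': s5→∅; now ∅.
The set is empty and remains empty for the remaining 6 symbols.
The final set ∅ contains no accepting state.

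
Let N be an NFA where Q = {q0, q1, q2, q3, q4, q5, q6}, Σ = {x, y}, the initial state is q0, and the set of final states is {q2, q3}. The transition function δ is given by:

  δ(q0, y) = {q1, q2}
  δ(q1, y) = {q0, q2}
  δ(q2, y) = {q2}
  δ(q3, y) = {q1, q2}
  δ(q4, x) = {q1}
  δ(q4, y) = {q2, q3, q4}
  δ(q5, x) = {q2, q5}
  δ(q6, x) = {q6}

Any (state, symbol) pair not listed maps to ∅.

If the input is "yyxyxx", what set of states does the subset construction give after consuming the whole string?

Start in {q0}.
Read 'y': q0→{q1, q2}; now {q1, q2}.
Read 'y': q1→{q0, q2}, q2→{q2}; now {q0, q2}.
Read 'x': q0→∅, q2→∅; now ∅.
The set is empty and remains empty for the remaining 3 symbols.

∅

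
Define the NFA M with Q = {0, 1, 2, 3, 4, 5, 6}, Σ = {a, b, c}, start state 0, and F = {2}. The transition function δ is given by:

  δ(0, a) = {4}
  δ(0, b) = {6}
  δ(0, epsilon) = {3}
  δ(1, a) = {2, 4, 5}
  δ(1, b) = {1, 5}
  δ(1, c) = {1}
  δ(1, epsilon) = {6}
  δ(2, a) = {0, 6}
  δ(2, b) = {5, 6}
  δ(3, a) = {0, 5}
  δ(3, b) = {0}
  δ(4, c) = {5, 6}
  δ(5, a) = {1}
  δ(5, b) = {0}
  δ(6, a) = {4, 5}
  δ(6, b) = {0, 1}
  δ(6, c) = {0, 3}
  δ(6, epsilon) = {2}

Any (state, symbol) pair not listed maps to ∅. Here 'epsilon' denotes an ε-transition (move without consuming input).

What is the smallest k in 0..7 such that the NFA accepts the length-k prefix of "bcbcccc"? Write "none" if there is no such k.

Start: ε-closure({0}) = {0, 3}.
Read 'b': {0, 3} → {0, 2, 3, 6}.
None of the earlier sets intersect F, but {0, 2, 3, 6} does.

1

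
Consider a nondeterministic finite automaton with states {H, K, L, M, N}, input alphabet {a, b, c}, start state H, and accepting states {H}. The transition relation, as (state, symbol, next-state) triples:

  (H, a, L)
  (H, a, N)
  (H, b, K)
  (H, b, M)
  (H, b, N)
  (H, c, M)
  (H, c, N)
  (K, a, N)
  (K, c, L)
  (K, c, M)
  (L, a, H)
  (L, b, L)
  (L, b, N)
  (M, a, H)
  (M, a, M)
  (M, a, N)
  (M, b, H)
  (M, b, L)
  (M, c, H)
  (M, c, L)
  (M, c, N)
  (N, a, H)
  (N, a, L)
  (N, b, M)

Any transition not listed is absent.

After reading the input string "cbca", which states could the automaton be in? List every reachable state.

{H, L, M, N}

Start in {H}.
Read 'c': H→{M, N}; now {M, N}.
Read 'b': M→{H, L}, N→{M}; now {H, L, M}.
Read 'c': H→{M, N}, L→∅, M→{H, L, N}; now {H, L, M, N}.
Read 'a': H→{L, N}, L→{H}, M→{H, M, N}, N→{H, L}; now {H, L, M, N}.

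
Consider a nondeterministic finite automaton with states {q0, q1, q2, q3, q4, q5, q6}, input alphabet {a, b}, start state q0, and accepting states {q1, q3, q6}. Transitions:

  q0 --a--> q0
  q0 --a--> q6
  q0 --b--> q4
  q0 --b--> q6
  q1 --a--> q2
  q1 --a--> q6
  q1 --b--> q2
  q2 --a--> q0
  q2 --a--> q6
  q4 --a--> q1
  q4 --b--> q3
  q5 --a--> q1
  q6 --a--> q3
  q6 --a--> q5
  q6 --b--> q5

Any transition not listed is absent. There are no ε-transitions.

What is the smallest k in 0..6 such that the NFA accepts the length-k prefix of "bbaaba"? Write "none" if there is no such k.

1

Start in {q0}.
Read 'b': q0→{q4, q6}; now {q4, q6}.
None of the earlier sets intersect F, but {q4, q6} does.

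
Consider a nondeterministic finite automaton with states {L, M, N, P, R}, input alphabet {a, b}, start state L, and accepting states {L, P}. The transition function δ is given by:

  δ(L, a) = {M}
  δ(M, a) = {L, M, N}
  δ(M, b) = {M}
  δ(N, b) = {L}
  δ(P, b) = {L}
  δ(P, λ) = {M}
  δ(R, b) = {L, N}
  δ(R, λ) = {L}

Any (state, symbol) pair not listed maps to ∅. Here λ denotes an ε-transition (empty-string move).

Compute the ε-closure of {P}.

{M, P}

Begin with {P}.
ε-move P → M; add M.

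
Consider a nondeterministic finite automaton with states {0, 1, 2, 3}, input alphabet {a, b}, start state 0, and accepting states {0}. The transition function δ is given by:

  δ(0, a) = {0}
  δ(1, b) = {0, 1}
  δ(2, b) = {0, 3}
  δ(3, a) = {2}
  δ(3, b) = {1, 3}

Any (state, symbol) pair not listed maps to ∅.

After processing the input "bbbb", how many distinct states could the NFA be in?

Start in {0}.
Read 'b': 0→∅; now ∅.
The set is empty and remains empty for the remaining 3 symbols.
That set has 0 states.

0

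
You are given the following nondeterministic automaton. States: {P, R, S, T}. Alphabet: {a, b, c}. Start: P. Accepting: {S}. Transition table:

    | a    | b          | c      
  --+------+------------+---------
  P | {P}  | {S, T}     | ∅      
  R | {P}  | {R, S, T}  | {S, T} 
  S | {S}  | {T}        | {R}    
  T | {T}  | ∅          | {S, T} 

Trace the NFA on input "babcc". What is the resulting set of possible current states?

Start in {P}.
Read 'b': {P} → {S, T}.
Read 'a': {S, T} → {S, T}.
Read 'b': {S, T} → {T}.
Read 'c': {T} → {S, T}.
Read 'c': {S, T} → {R, S, T}.

{R, S, T}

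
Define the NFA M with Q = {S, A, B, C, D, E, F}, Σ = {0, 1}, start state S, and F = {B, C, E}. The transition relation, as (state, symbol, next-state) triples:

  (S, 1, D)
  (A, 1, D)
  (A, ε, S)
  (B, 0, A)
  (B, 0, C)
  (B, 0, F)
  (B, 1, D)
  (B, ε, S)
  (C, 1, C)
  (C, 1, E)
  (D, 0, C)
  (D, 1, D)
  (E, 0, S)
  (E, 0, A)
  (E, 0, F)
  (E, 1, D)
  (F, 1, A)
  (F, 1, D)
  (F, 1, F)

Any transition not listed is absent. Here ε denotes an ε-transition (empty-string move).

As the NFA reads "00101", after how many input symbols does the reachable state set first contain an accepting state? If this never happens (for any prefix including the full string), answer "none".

Start in {S}.
Read '0': {S} → ∅.
The set is empty and remains empty for the remaining 4 symbols.
No reachable set along the way intersects F.

none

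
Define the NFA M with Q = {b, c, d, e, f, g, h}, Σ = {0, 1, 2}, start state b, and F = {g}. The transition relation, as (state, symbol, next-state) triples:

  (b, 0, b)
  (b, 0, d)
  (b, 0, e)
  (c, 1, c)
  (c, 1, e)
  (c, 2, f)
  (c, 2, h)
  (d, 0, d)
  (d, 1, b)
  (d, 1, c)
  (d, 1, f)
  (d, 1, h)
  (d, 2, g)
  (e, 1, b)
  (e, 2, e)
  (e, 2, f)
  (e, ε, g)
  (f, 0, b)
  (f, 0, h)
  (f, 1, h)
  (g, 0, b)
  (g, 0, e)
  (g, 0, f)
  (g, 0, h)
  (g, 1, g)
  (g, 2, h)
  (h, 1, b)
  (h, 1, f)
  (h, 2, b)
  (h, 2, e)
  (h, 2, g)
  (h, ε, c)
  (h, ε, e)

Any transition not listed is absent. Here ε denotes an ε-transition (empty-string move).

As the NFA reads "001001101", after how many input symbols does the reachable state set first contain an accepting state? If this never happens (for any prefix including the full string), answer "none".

1

Start in {b}.
Read '0': b→{b, d, e}; union {b, d, e}; ε-closure = {b, d, e, g}.
None of the earlier sets intersect F, but {b, d, e, g} does.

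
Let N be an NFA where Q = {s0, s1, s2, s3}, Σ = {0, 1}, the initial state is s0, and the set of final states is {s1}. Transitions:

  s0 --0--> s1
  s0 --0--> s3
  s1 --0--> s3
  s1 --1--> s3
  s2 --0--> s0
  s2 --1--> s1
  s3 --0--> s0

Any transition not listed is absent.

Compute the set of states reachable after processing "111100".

Start in {s0}.
Read '1': s0→∅; now ∅.
The set is empty and remains empty for the remaining 5 symbols.

∅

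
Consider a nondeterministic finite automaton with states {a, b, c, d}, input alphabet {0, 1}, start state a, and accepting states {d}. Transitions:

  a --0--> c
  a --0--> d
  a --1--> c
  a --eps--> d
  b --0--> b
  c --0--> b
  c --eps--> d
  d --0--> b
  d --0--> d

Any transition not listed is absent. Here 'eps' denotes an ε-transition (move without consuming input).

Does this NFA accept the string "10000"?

Yes

Start: ε-closure({a}) = {a, d}.
Read '1': a→{c}, d→∅; union {c}; ε-closure = {c, d}.
Read '0': c→{b}, d→{b, d}; now {b, d}.
Read '0': b→{b}, d→{b, d}; now {b, d}.
Read '0': b→{b}, d→{b, d}; now {b, d}.
Read '0': b→{b}, d→{b, d}; now {b, d}.
The final set {b, d} contains the accepting state d.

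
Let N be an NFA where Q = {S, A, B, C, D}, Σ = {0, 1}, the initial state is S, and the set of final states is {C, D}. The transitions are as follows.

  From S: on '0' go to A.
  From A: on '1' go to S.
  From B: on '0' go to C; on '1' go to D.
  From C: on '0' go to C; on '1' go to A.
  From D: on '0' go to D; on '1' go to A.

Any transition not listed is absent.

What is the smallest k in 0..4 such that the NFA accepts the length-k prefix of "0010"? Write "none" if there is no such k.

none

Start in {S}.
Read '0': {S} → {A}.
Read '0': {A} → ∅.
The set is empty and remains empty for the remaining 2 symbols.
No reachable set along the way intersects F.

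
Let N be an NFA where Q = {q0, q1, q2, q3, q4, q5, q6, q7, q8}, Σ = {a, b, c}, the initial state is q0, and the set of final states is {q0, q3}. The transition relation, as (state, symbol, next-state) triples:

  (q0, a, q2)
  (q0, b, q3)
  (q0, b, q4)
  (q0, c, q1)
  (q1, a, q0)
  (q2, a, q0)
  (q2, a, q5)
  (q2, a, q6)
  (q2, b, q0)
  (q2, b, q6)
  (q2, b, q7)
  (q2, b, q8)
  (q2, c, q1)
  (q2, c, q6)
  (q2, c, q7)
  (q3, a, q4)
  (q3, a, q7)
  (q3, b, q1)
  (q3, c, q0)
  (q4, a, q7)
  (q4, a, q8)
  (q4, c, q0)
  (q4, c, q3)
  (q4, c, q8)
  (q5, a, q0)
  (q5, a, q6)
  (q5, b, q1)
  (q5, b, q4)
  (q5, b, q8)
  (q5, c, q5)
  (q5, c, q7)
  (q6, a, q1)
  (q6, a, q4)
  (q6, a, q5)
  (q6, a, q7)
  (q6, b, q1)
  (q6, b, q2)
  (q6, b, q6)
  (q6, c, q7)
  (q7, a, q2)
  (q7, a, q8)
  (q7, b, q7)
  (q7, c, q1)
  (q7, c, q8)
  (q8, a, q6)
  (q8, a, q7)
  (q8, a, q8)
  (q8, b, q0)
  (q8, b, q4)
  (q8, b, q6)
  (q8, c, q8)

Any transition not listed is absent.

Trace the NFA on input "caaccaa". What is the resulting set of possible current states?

{q0, q1, q2, q4, q5, q6, q7, q8}

Start in {q0}.
Read 'c': q0→{q1}; now {q1}.
Read 'a': q1→{q0}; now {q0}.
Read 'a': q0→{q2}; now {q2}.
Read 'c': q2→{q1, q6, q7}; now {q1, q6, q7}.
Read 'c': q1→∅, q6→{q7}, q7→{q1, q8}; now {q1, q7, q8}.
Read 'a': q1→{q0}, q7→{q2, q8}, q8→{q6, q7, q8}; now {q0, q2, q6, q7, q8}.
Read 'a': q0→{q2}, q2→{q0, q5, q6}, q6→{q1, q4, q5, q7}, q7→{q2, q8}, q8→{q6, q7, q8}; now {q0, q1, q2, q4, q5, q6, q7, q8}.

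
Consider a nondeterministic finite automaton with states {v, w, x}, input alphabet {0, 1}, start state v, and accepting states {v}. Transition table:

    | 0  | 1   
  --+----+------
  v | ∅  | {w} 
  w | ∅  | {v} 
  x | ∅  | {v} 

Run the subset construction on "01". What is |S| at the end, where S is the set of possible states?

0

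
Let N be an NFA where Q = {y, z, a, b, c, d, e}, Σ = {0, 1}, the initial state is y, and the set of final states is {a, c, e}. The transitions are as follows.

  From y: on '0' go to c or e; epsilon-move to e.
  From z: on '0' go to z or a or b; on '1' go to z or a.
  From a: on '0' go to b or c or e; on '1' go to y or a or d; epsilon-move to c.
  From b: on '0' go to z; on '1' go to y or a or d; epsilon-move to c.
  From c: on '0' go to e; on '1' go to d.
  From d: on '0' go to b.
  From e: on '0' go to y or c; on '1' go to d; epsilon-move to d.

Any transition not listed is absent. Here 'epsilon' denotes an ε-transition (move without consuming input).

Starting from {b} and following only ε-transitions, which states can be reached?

{b, c}

Begin with {b}.
ε-move b → c; add c.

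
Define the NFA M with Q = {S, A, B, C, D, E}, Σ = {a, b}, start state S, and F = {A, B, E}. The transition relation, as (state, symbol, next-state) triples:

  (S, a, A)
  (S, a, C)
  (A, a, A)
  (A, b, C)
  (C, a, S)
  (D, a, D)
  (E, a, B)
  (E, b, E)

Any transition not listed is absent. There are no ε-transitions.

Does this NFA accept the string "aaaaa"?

Yes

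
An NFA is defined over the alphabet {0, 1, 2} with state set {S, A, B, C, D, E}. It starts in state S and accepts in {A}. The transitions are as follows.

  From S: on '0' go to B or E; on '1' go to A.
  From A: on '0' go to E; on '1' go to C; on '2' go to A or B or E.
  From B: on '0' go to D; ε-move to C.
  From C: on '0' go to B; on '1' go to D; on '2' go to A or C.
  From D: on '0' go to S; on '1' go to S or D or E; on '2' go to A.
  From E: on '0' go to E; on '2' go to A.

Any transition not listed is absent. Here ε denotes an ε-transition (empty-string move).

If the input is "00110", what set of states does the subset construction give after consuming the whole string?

Start in {S}.
Read '0': {S} → {B, C, E}.
Read '0': {B, C, E} → {B, C, D, E}.
Read '1': {B, C, D, E} → {S, D, E}.
Read '1': {S, D, E} → {S, A, D, E}.
Read '0': {S, A, D, E} → {S, B, C, E}.

{S, B, C, E}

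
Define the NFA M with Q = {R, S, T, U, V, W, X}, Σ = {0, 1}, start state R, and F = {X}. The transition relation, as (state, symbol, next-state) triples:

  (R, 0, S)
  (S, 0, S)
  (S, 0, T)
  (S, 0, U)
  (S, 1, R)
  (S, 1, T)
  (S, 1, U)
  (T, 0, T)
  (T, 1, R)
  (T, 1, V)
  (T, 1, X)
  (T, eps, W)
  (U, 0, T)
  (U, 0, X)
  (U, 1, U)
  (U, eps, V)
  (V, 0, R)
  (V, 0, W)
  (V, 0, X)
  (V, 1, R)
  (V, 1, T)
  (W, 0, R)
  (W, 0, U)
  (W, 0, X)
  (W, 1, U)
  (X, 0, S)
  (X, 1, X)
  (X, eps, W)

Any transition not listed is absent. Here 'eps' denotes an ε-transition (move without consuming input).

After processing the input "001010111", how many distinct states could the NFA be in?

6

Start in {R}.
Read '0': {R} → {S}.
Read '0': {S} → {S, T, U, V, W}.
Read '1': {S, T, U, V, W} → {R, T, U, V, W, X}.
Read '0': {R, T, U, V, W, X} → {R, S, T, U, V, W, X}.
Read '1': {R, S, T, U, V, W, X} → {R, T, U, V, W, X}.
Read '0': {R, T, U, V, W, X} → {R, S, T, U, V, W, X}.
Read '1': {R, S, T, U, V, W, X} → {R, T, U, V, W, X}.
Read '1': {R, T, U, V, W, X} → {R, T, U, V, W, X}.
Read '1': {R, T, U, V, W, X} → {R, T, U, V, W, X}.
That set has 6 states.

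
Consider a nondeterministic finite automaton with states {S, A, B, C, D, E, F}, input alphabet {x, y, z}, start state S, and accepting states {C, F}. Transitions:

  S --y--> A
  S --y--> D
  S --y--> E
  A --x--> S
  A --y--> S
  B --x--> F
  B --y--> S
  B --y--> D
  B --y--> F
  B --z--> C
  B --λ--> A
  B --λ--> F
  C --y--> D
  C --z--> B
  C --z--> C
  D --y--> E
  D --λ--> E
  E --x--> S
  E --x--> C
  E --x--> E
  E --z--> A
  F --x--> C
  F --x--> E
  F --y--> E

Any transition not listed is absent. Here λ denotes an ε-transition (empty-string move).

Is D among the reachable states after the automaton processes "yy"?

No

Start in {S}.
Read 'y': {S} → {A, D, E}.
Read 'y': {A, D, E} → {S, E}.
State D is not in {S, E}.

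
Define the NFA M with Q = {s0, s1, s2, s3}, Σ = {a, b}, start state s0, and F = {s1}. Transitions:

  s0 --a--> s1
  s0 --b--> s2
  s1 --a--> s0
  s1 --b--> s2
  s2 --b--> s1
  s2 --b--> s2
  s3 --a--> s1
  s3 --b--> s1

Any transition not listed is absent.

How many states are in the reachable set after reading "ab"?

1

Start in {s0}.
Read 'a': {s0} → {s1}.
Read 'b': {s1} → {s2}.
That set has 1 state.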